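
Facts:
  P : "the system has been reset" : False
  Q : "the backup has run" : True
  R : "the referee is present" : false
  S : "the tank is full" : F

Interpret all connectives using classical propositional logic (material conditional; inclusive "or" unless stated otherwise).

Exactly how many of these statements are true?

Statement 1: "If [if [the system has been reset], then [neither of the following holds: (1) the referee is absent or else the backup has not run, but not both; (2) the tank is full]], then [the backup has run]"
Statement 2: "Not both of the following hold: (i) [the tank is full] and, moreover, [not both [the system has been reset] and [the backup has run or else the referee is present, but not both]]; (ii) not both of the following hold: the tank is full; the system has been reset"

2

Statement 1: Formalization: (P → ((¬R ⊕ ¬Q) ↓ S)) → Q

¬R = ¬F = T
¬Q = ¬T = F
¬R ⊕ ¬Q = T ⊕ F = T
(¬R ⊕ ¬Q) ↓ S = T ↓ F = F
P → ((¬R ⊕ ¬Q) ↓ S) = F → F = T
(P → ((¬R ⊕ ¬Q) ↓ S)) → Q = T → T = T
So Statement 1 is true.

Statement 2: This is (S ∧ (P ↑ (Q ⊕ R))) ↑ (S ↑ P).

Q ⊕ R = T ⊕ F = T
P ↑ (Q ⊕ R) = F ↑ T = T
S ∧ (P ↑ (Q ⊕ R)) = F ∧ T = F
S ↑ P = F ↑ F = T
(S ∧ (P ↑ (Q ⊕ R))) ↑ (S ↑ P) = F ↑ T = T
Thus Statement 2 is true.

2 of the 2 statements are true (Statement 1, Statement 2).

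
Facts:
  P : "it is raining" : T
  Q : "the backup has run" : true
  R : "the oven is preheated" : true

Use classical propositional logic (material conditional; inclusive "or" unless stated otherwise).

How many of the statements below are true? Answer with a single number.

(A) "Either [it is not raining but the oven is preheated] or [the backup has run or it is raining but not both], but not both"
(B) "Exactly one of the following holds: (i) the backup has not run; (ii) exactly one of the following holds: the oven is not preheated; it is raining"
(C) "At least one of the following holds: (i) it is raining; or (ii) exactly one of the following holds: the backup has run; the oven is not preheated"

(A): Formalization: (¬P ∧ R) ⊕ (Q ⊕ P)

¬P = ¬T = F
¬P ∧ R = F ∧ T = F
Q ⊕ P = T ⊕ T = F
(¬P ∧ R) ⊕ (Q ⊕ P) = F ⊕ F = F
Thus (A) is false.

(B): Parsed as ¬Q ⊕ (¬R ⊕ P)

¬Q = ¬T = F
¬R = ¬T = F
¬R ⊕ P = F ⊕ T = T
¬Q ⊕ (¬R ⊕ P) = F ⊕ T = T
So (B) is true.

(C): This is P ∨ (Q ⊕ ¬R).

¬R = ¬T = F
Q ⊕ ¬R = T ⊕ F = T
P ∨ (Q ⊕ ¬R) = T ∨ T = T
Hence (C) is true.

2 of the 3 statements are true ((B), (C)).

2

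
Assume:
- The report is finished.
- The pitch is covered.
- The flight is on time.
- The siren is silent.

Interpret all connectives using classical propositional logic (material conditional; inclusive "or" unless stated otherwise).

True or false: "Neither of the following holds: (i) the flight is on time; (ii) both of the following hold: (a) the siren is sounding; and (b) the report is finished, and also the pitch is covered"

The statement is false.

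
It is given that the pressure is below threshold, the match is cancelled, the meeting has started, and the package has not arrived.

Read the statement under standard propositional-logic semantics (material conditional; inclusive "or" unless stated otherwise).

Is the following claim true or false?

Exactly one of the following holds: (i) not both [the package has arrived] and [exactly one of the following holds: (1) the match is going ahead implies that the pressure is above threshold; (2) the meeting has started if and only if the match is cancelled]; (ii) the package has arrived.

Let W = "the package has arrived" (F), V = "the match is cancelled" (T), Q = "the pressure is above threshold" (F), N = "the meeting has started" (T).
Parsed as (W nand ((~V -> Q) xor (N <-> V))) xor W

~V = ~T = F
~V -> Q = F -> F = T
N <-> V = T <-> T = T
(~V -> Q) xor (N <-> V) = T xor T = F
W nand ((~V -> Q) xor (N <-> V)) = F nand F = T
(W nand ((~V -> Q) xor (N <-> V))) xor W = T xor F = T

The statement is true.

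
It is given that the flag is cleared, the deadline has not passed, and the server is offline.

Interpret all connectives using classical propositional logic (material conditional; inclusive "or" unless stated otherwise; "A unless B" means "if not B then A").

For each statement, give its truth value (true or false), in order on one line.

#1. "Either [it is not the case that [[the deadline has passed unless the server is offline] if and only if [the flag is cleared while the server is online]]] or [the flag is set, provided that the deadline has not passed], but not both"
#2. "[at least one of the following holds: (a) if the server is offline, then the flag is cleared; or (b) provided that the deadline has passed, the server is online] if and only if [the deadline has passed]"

#1 T / #2 F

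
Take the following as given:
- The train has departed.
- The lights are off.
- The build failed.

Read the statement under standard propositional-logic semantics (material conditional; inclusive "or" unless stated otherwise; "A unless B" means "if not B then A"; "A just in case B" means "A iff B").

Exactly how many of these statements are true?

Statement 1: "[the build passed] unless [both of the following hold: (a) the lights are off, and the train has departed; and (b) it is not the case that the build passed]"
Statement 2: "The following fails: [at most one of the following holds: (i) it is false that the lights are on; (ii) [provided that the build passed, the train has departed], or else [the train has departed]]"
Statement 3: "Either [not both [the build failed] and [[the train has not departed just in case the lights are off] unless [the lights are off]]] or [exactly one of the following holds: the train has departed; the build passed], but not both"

Let W = "the build passed" (F), L = "the lights are on" (F), P = "the train has departed" (T).

Statement 1: Formalization: W | ((~L & P) & ~W)

~L = ~F = T
~L & P = T & T = T
~W = ~F = T
(~L & P) & ~W = T & T = T
W | ((~L & P) & ~W) = F | T = T
So Statement 1 is true.

Statement 2: Formalization: ~(~L nand ((W -> P) | P))

~L = ~F = T
W -> P = F -> T = T
(W -> P) | P = T | T = T
~L nand ((W -> P) | P) = T nand T = F
~(~L nand ((W -> P) | P)) = ~F = T
So Statement 2 is true.

Statement 3: In symbols: (~W nand ((~P <-> ~L) | ~L)) xor (P xor W)

~W = ~F = T
~P = ~T = F
~L = ~F = T
~P <-> ~L = F <-> T = F
~L = ~F = T
(~P <-> ~L) | ~L = F | T = T
~W nand ((~P <-> ~L) | ~L) = T nand T = F
P xor W = T xor F = T
(~W nand ((~P <-> ~L) | ~L)) xor (P xor W) = F xor T = T
Thus Statement 3 is true.

Count: 3.

3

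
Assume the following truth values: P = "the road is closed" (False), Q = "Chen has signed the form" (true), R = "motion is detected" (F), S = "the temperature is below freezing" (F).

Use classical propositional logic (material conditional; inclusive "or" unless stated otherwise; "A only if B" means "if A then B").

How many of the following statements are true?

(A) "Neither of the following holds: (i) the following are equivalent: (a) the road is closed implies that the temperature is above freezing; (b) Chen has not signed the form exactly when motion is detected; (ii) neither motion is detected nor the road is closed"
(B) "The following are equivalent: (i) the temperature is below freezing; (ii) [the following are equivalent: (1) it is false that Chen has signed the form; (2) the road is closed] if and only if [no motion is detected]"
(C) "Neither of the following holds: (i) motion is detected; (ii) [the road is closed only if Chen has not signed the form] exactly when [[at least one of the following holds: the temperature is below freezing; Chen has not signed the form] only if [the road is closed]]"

0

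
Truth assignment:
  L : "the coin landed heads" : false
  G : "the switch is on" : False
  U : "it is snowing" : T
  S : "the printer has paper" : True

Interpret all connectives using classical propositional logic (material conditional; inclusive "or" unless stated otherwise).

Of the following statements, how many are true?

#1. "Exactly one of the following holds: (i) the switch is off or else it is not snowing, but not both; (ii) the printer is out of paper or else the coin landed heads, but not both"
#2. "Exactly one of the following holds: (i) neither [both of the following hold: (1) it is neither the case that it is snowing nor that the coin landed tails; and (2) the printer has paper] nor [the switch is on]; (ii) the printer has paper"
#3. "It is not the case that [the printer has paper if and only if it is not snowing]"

#1: In symbols: (not G xor not U) xor (not S xor L)

not G = not False = True
not U = not True = False
not G xor not U = True xor False = True
not S = not True = False
not S xor L = False xor False = False
(not G xor not U) xor (not S xor L) = True xor False = True
So #1 is true.

#2: In symbols: (((U nor not L) and S) nor G) xor S

not L = not False = True
U nor not L = True nor True = False
(U nor not L) and S = False and True = False
((U nor not L) and S) nor G = False nor False = True
(((U nor not L) and S) nor G) xor S = True xor True = False
Thus #2 is false.

#3: In symbols: not (S iff not U)

not U = not True = False
S iff not U = True iff False = False
not (S iff not U) = not False = True
Hence #3 is true.

2 of the 3 statements are true.

2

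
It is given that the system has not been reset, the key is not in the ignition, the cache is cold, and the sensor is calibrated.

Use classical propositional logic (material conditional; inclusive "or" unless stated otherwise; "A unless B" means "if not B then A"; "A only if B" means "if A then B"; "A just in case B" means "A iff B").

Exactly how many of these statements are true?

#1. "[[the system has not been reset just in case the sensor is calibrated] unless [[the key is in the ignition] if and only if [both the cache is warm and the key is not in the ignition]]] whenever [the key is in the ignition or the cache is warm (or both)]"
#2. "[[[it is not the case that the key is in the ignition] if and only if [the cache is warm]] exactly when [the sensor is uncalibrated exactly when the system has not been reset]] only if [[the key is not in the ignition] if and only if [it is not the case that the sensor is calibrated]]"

Let L = "the key is in the ignition" (F), S = "the cache is warm" (F), G = "the system has been reset" (F), V = "the sensor is calibrated" (T).

#1: In symbols: (L | S) -> ((~G <-> V) | (L <-> (S & ~L)))

L | S = F | F = F
~G = ~F = T
~G <-> V = T <-> T = T
~L = ~F = T
S & ~L = F & T = F
L <-> (S & ~L) = F <-> F = T
(~G <-> V) | (L <-> (S & ~L)) = T | T = T
(L | S) -> ((~G <-> V) | (L <-> (S & ~L))) = F -> T = T
Thus #1 is true.

#2: This is ((~L <-> S) <-> (~V <-> ~G)) -> (~L <-> ~V).

~L = ~F = T
~L <-> S = T <-> F = F
~V = ~T = F
~G = ~F = T
~V <-> ~G = F <-> T = F
(~L <-> S) <-> (~V <-> ~G) = F <-> F = T
~L = ~F = T
~V = ~T = F
~L <-> ~V = T <-> F = F
((~L <-> S) <-> (~V <-> ~G)) -> (~L <-> ~V) = T -> F = F
So #2 is false.

True statements: 1.

1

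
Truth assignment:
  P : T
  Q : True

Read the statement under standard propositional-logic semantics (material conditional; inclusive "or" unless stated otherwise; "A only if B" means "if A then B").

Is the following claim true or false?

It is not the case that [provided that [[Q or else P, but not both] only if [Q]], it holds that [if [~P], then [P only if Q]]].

False

In symbols: ¬(((Q ⊕ P) → Q) → (¬P → (P → Q)))

Q ⊕ P = T ⊕ T = F
(Q ⊕ P) → Q = F → T = T
¬P = ¬T = F
P → Q = T → T = T
¬P → (P → Q) = F → T = T
((Q ⊕ P) → Q) → (¬P → (P → Q)) = T → T = T
¬(((Q ⊕ P) → Q) → (¬P → (P → Q))) = ¬T = F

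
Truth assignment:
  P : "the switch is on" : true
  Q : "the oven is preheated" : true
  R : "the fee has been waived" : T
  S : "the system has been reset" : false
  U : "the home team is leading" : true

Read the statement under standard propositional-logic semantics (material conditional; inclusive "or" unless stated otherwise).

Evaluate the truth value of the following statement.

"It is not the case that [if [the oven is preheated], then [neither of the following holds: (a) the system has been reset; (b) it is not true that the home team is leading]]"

Values: Q=T, S=F, U=T.
Formalization: ~(Q -> (S nor ~U))

~U = ~T = F
S nor ~U = F nor F = T
Q -> (S nor ~U) = T -> T = T
~(Q -> (S nor ~U)) = ~T = F

False.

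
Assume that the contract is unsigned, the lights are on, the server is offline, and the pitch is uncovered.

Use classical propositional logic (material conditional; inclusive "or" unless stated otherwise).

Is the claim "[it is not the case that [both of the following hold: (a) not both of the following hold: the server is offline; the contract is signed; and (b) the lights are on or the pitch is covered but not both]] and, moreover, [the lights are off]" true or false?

The statement is false.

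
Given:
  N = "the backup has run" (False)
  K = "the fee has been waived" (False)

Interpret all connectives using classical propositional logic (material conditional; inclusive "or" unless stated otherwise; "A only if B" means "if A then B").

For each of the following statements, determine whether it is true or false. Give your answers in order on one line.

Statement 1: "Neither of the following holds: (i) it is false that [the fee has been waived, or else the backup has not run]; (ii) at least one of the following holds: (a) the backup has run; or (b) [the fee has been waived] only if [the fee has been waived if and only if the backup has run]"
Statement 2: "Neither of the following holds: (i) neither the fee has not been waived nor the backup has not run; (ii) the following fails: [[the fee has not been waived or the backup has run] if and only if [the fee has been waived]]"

Statement 1: Parsed as not (K or not N) nor (N or (K -> (K iff N)))

not N = not False = True
K or not N = False or True = True
not (K or not N) = not True = False
K iff N = False iff False = True
K -> (K iff N) = False -> True = True
N or (K -> (K iff N)) = False or True = True
not (K or not N) nor (N or (K -> (K iff N))) = False nor True = False
Thus Statement 1 is false.

Statement 2: Parsed as (not K nor not N) nor not ((not K or N) iff K)

not K = not False = True
not N = not False = True
not K nor not N = True nor True = False
not K = not False = True
not K or N = True or False = True
(not K or N) iff K = True iff False = False
not ((not K or N) iff K) = not False = True
(not K nor not N) nor not ((not K or N) iff K) = False nor True = False
Thus Statement 2 is false.

Statement 1 false / Statement 2 false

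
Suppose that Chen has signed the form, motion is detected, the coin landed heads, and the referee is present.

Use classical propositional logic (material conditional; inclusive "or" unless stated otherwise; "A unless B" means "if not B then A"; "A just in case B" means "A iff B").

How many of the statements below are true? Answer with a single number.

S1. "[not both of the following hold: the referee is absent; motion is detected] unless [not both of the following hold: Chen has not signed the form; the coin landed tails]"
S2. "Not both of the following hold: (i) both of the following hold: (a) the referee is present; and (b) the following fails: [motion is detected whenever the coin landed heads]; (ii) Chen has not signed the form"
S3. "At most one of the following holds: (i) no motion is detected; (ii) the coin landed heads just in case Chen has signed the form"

Let K = "the referee is present" (T), S = "motion is detected" (T), U = "Chen has signed the form" (T), L = "the coin landed heads" (T).

S1: In symbols: (~K nand S) | (~U nand ~L)

~K = ~T = F
~K nand S = F nand T = T
~U = ~T = F
~L = ~T = F
~U nand ~L = F nand F = T
(~K nand S) | (~U nand ~L) = T | T = T
Thus S1 is true.

S2: In symbols: (K & ~(L -> S)) nand ~U

L -> S = T -> T = T
~(L -> S) = ~T = F
K & ~(L -> S) = T & F = F
~U = ~T = F
(K & ~(L -> S)) nand ~U = F nand F = T
Thus S2 is true.

S3: Formalization: ~S nand (L <-> U)

~S = ~T = F
L <-> U = T <-> T = T
~S nand (L <-> U) = F nand T = T
Thus S3 is true.

True statements: 3.

3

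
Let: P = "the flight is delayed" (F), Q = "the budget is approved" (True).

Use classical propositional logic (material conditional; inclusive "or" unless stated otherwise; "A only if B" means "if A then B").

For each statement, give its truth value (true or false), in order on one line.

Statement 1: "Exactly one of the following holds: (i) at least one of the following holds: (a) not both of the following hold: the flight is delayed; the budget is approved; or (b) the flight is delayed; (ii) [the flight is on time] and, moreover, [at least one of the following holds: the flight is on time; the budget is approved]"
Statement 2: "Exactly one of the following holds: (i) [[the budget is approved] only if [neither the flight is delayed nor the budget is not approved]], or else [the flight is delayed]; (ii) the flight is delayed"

Statement 1: Formalization: ((P ↑ Q) ∨ P) ⊕ (¬P ∧ (¬P ∨ Q))

P ↑ Q = F ↑ T = T
(P ↑ Q) ∨ P = T ∨ F = T
¬P = ¬F = T
¬P = ¬F = T
¬P ∨ Q = T ∨ T = T
¬P ∧ (¬P ∨ Q) = T ∧ T = T
((P ↑ Q) ∨ P) ⊕ (¬P ∧ (¬P ∨ Q)) = T ⊕ T = F
So Statement 1 is false.

Statement 2: Formalization: ((Q → (P ↓ ¬Q)) ∨ P) ⊕ P

¬Q = ¬T = F
P ↓ ¬Q = F ↓ F = T
Q → (P ↓ ¬Q) = T → T = T
(Q → (P ↓ ¬Q)) ∨ P = T ∨ F = T
((Q → (P ↓ ¬Q)) ∨ P) ⊕ P = T ⊕ F = T
Thus Statement 2 is true.

Statement 1 false, Statement 2 true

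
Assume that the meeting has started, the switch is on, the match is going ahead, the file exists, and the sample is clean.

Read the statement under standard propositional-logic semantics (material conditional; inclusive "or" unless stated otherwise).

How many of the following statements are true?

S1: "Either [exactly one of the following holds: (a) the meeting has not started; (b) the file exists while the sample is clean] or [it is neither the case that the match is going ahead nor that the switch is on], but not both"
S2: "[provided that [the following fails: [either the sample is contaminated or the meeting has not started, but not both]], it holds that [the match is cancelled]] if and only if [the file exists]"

Let P = "the meeting has started" (T), S = "the file exists" (T), U = "the sample is contaminated" (F), R = "the match is cancelled" (F), Q = "the switch is on" (T).

S1: This is (~P xor (S & ~U)) xor (~R nor Q).

~P = ~T = F
~U = ~F = T
S & ~U = T & T = T
~P xor (S & ~U) = F xor T = T
~R = ~F = T
~R nor Q = T nor T = F
(~P xor (S & ~U)) xor (~R nor Q) = T xor F = T
So S1 is true.

S2: In symbols: (~(U xor ~P) -> R) <-> S

~P = ~T = F
U xor ~P = F xor F = F
~(U xor ~P) = ~F = T
~(U xor ~P) -> R = T -> F = F
(~(U xor ~P) -> R) <-> S = F <-> T = F
So S2 is false.

1 of the 2 statements is true (S1).

1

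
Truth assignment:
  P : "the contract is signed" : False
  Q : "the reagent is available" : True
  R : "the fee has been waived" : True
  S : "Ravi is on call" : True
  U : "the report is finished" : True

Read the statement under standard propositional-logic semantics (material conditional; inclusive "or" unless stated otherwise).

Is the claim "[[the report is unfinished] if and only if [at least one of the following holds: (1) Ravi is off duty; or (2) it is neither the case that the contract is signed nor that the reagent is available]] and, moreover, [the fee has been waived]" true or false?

Formalization: (~U <-> (~S | (P nor Q))) & R

~U = ~T = F
~S = ~T = F
P nor Q = F nor T = F
~S | (P nor Q) = F | F = F
~U <-> (~S | (P nor Q)) = F <-> F = T
(~U <-> (~S | (P nor Q))) & R = T & T = T

True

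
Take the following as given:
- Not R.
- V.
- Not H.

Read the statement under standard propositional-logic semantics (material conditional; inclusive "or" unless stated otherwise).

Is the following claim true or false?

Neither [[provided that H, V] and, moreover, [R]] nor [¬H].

Formalization: ((H -> V) and R) nor not H

H -> V = False -> True = True
(H -> V) and R = True and False = False
not H = not False = True
((H -> V) and R) nor not H = False nor True = False

False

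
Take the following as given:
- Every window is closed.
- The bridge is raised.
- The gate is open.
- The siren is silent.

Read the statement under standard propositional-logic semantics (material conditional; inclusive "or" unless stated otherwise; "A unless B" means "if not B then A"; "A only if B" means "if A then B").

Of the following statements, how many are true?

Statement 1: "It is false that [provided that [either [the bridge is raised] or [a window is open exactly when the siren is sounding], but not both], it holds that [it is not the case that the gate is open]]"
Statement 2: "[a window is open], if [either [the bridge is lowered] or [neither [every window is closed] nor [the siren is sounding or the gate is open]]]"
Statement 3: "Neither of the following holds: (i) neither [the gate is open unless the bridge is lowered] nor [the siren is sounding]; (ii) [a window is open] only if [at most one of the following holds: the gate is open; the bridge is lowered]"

Let W = "the bridge is raised" (True), V = "a window is open" (False), L = "the siren is sounding" (False), P = "the gate is open" (True).

Statement 1: Formalization: not ((W xor (V iff L)) -> not P)

V iff L = False iff False = True
W xor (V iff L) = True xor True = False
not P = not True = False
(W xor (V iff L)) -> not P = False -> False = True
not ((W xor (V iff L)) -> not P) = not True = False
Thus Statement 1 is false.

Statement 2: Formalization: (not W or (not V nor (L or P))) -> V

not W = not True = False
not V = not False = True
L or P = False or True = True
not V nor (L or P) = True nor True = False
not W or (not V nor (L or P)) = False or False = False
(not W or (not V nor (L or P))) -> V = False -> False = True
Hence Statement 2 is true.

Statement 3: Parsed as ((P or not W) nor L) nor (V -> (P nand not W))

not W = not True = False
P or not W = True or False = True
(P or not W) nor L = True nor False = False
not W = not True = False
P nand not W = True nand False = True
V -> (P nand not W) = False -> True = True
((P or not W) nor L) nor (V -> (P nand not W)) = False nor True = False
So Statement 3 is false.

Count: 1.

1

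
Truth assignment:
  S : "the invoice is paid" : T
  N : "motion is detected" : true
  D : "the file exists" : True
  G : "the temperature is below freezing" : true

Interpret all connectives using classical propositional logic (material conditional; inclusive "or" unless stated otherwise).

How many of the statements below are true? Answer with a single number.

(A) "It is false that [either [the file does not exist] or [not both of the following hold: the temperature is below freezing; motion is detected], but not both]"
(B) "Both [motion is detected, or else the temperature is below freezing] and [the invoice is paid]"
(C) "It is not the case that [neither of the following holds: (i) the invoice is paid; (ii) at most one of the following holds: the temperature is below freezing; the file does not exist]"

3

(A): In symbols: ~(~D xor (G nand N))

~D = ~T = F
G nand N = T nand T = F
~D xor (G nand N) = F xor F = F
~(~D xor (G nand N)) = ~F = T
Thus (A) is true.

(B): Formalization: (N | G) & S

N | G = T | T = T
(N | G) & S = T & T = T
Thus (B) is true.

(C): This is ~(S nor (G nand ~D)).

~D = ~T = F
G nand ~D = T nand F = T
S nor (G nand ~D) = T nor T = F
~(S nor (G nand ~D)) = ~F = T
Thus (C) is true.

Count: 3.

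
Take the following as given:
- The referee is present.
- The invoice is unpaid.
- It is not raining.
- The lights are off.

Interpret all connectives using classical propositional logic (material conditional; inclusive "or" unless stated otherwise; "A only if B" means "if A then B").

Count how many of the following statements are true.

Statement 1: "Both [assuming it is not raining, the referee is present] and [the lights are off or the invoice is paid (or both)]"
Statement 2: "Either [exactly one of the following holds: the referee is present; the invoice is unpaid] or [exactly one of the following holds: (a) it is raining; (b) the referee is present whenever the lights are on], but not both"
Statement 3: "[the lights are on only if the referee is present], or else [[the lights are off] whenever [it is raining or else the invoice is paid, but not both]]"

3

Let U = "it is raining" (False), R = "the referee is present" (True), W = "the lights are on" (False), N = "the invoice is paid" (False).

Statement 1: This is (not U -> R) and (not W or N).

not U = not False = True
not U -> R = True -> True = True
not W = not False = True
not W or N = True or False = True
(not U -> R) and (not W or N) = True and True = True
So Statement 1 is true.

Statement 2: In symbols: (R xor not N) xor (U xor (W -> R))

not N = not False = True
R xor not N = True xor True = False
W -> R = False -> True = True
U xor (W -> R) = False xor True = True
(R xor not N) xor (U xor (W -> R)) = False xor True = True
Hence Statement 2 is true.

Statement 3: In symbols: (W -> R) or ((U xor N) -> not W)

W -> R = False -> True = True
U xor N = False xor False = False
not W = not False = True
(U xor N) -> not W = False -> True = True
(W -> R) or ((U xor N) -> not W) = True or True = True
Hence Statement 3 is true.

Count: 3.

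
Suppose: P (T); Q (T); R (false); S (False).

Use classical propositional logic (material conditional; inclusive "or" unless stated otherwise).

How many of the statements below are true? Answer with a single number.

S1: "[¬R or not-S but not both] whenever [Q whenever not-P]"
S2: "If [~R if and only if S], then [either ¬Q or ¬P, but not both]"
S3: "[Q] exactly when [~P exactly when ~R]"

1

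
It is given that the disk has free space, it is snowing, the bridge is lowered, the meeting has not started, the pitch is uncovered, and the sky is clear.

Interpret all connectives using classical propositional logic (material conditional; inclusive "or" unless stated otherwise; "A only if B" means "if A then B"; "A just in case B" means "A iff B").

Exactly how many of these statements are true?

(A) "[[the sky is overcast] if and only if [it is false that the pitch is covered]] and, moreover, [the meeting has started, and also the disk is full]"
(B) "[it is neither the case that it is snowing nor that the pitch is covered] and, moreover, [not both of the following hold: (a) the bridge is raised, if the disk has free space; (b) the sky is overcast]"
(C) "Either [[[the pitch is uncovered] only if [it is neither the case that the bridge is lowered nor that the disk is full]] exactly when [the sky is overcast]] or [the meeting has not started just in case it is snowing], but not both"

Let V = "the sky is overcast" (F), U = "the pitch is covered" (F), S = "the meeting has started" (F), P = "the disk is full" (F), Q = "it is snowing" (T), R = "the bridge is raised" (F).

(A): Formalization: (V ↔ ¬U) ∧ (S ∧ P)

¬U = ¬F = T
V ↔ ¬U = F ↔ T = F
S ∧ P = F ∧ F = F
(V ↔ ¬U) ∧ (S ∧ P) = F ∧ F = F
Hence (A) is false.

(B): Parsed as (Q ↓ U) ∧ ((¬P → R) ↑ V)

Q ↓ U = T ↓ F = F
¬P = ¬F = T
¬P → R = T → F = F
(¬P → R) ↑ V = F ↑ F = T
(Q ↓ U) ∧ ((¬P → R) ↑ V) = F ∧ T = F
Thus (B) is false.

(C): In symbols: ((¬U → (¬R ↓ P)) ↔ V) ⊕ (¬S ↔ Q)

¬U = ¬F = T
¬R = ¬F = T
¬R ↓ P = T ↓ F = F
¬U → (¬R ↓ P) = T → F = F
(¬U → (¬R ↓ P)) ↔ V = F ↔ F = T
¬S = ¬F = T
¬S ↔ Q = T ↔ T = T
((¬U → (¬R ↓ P)) ↔ V) ⊕ (¬S ↔ Q) = T ⊕ T = F
Hence (C) is false.

Count: 0.

0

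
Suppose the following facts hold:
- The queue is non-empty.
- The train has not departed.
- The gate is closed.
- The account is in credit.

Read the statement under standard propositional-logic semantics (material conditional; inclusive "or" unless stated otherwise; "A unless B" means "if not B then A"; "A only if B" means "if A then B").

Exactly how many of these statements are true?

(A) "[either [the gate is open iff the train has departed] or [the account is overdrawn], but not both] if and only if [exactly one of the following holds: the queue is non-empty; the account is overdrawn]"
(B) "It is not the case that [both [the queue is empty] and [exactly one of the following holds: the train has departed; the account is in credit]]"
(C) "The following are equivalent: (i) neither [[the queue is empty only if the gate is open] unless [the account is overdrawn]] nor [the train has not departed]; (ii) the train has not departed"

2

Let R = "the gate is open" (False), Q = "the train has departed" (False), S = "the account is overdrawn" (False), P = "the queue is empty" (False).

(A): This is ((R iff Q) xor S) iff (not P xor S).

R iff Q = False iff False = True
(R iff Q) xor S = True xor False = True
not P = not False = True
not P xor S = True xor False = True
((R iff Q) xor S) iff (not P xor S) = True iff True = True
Thus (A) is true.

(B): In symbols: not (P and (Q xor not S))

not S = not False = True
Q xor not S = False xor True = True
P and (Q xor not S) = False and True = False
not (P and (Q xor not S)) = not False = True
So (B) is true.

(C): Parsed as (((P -> R) or S) nor not Q) iff not Q

P -> R = False -> False = True
(P -> R) or S = True or False = True
not Q = not False = True
((P -> R) or S) nor not Q = True nor True = False
not Q = not False = True
(((P -> R) or S) nor not Q) iff not Q = False iff True = False
Hence (C) is false.

True statements: 2 ((A), (B)).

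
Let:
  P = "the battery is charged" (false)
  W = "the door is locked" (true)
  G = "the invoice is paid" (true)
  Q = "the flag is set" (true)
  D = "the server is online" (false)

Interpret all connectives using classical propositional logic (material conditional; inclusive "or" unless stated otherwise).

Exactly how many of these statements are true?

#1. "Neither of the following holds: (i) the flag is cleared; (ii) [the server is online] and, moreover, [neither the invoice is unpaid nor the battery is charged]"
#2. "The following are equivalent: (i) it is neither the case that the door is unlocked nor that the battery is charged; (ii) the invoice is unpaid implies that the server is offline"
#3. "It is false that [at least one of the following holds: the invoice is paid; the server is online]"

#1: In symbols: ¬Q ↓ (D ∧ (¬G ↓ P))

¬Q = ¬T = F
¬G = ¬T = F
¬G ↓ P = F ↓ F = T
D ∧ (¬G ↓ P) = F ∧ T = F
¬Q ↓ (D ∧ (¬G ↓ P)) = F ↓ F = T
So #1 is true.

#2: Formalization: (¬W ↓ P) ↔ (¬G → ¬D)

¬W = ¬T = F
¬W ↓ P = F ↓ F = T
¬G = ¬T = F
¬D = ¬F = T
¬G → ¬D = F → T = T
(¬W ↓ P) ↔ (¬G → ¬D) = T ↔ T = T
Hence #2 is true.

#3: This is ¬(G ∨ D).

G ∨ D = T ∨ F = T
¬(G ∨ D) = ¬T = F
Hence #3 is false.

2 of the 3 statements are true.

2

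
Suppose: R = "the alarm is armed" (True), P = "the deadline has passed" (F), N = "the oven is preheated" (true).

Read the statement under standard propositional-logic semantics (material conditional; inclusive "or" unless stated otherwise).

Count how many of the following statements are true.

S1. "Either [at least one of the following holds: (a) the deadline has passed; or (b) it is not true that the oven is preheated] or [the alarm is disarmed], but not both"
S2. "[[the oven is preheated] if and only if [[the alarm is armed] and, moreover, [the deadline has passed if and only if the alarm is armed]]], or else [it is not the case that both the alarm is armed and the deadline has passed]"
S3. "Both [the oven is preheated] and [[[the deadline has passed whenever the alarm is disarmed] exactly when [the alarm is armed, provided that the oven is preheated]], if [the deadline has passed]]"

S1: Formalization: (P ∨ ¬N) ⊕ ¬R

¬N = ¬T = F
P ∨ ¬N = F ∨ F = F
¬R = ¬T = F
(P ∨ ¬N) ⊕ ¬R = F ⊕ F = F
So S1 is false.

S2: Parsed as (N ↔ (R ∧ (P ↔ R))) ∨ (R ↑ P)

P ↔ R = F ↔ T = F
R ∧ (P ↔ R) = T ∧ F = F
N ↔ (R ∧ (P ↔ R)) = T ↔ F = F
R ↑ P = T ↑ F = T
(N ↔ (R ∧ (P ↔ R))) ∨ (R ↑ P) = F ∨ T = T
Thus S2 is true.

S3: Parsed as N ∧ (P → ((¬R → P) ↔ (N → R)))

¬R = ¬T = F
¬R → P = F → F = T
N → R = T → T = T
(¬R → P) ↔ (N → R) = T ↔ T = T
P → ((¬R → P) ↔ (N → R)) = F → T = T
N ∧ (P → ((¬R → P) ↔ (N → R))) = T ∧ T = T
So S3 is true.

True statements: 2 (S2, S3).

2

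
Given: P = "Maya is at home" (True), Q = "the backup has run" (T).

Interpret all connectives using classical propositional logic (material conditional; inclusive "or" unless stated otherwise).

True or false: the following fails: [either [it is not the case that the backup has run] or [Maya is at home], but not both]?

False.

Parsed as ¬(¬Q ⊕ P)

¬Q = ¬T = F
¬Q ⊕ P = F ⊕ T = T
¬(¬Q ⊕ P) = ¬T = F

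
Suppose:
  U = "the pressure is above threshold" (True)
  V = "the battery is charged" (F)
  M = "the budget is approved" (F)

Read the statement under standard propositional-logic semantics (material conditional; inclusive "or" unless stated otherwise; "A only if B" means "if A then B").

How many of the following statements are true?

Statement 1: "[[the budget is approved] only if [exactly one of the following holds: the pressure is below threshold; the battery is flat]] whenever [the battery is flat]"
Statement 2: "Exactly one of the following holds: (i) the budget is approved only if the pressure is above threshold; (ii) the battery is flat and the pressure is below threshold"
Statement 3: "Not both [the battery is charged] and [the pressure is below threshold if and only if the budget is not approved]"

3

Statement 1: In symbols: ¬V → (M → (¬U ⊕ ¬V))

¬V = ¬F = T
¬U = ¬T = F
¬V = ¬F = T
¬U ⊕ ¬V = F ⊕ T = T
M → (¬U ⊕ ¬V) = F → T = T
¬V → (M → (¬U ⊕ ¬V)) = T → T = T
Thus Statement 1 is true.

Statement 2: This is (M → U) ⊕ (¬V ∧ ¬U).

M → U = F → T = T
¬V = ¬F = T
¬U = ¬T = F
¬V ∧ ¬U = T ∧ F = F
(M → U) ⊕ (¬V ∧ ¬U) = T ⊕ F = T
So Statement 2 is true.

Statement 3: Parsed as V ↑ (¬U ↔ ¬M)

¬U = ¬T = F
¬M = ¬F = T
¬U ↔ ¬M = F ↔ T = F
V ↑ (¬U ↔ ¬M) = F ↑ F = T
Thus Statement 3 is true.

3 of the 3 statements are true (Statement 1, Statement 2, Statement 3).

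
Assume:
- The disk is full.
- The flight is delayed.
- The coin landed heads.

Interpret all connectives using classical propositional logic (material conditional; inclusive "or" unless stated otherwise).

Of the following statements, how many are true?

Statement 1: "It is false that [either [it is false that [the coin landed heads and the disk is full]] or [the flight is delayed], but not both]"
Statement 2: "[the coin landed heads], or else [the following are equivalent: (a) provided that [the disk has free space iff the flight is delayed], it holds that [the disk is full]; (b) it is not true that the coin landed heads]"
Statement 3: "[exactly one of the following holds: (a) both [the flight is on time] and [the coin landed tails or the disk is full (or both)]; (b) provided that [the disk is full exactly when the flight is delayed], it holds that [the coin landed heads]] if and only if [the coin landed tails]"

1

Let L = "the coin landed heads" (T), G = "the disk is full" (T), N = "the flight is delayed" (T).

Statement 1: Formalization: ¬(¬(L ∧ G) ⊕ N)

L ∧ G = T ∧ T = T
¬(L ∧ G) = ¬T = F
¬(L ∧ G) ⊕ N = F ⊕ T = T
¬(¬(L ∧ G) ⊕ N) = ¬T = F
So Statement 1 is false.

Statement 2: Formalization: L ∨ (((¬G ↔ N) → G) ↔ ¬L)

¬G = ¬T = F
¬G ↔ N = F ↔ T = F
(¬G ↔ N) → G = F → T = T
¬L = ¬T = F
((¬G ↔ N) → G) ↔ ¬L = T ↔ F = F
L ∨ (((¬G ↔ N) → G) ↔ ¬L) = T ∨ F = T
So Statement 2 is true.

Statement 3: This is ((¬N ∧ (¬L ∨ G)) ⊕ ((G ↔ N) → L)) ↔ ¬L.

¬N = ¬T = F
¬L = ¬T = F
¬L ∨ G = F ∨ T = T
¬N ∧ (¬L ∨ G) = F ∧ T = F
G ↔ N = T ↔ T = T
(G ↔ N) → L = T → T = T
(¬N ∧ (¬L ∨ G)) ⊕ ((G ↔ N) → L) = F ⊕ T = T
¬L = ¬T = F
((¬N ∧ (¬L ∨ G)) ⊕ ((G ↔ N) → L)) ↔ ¬L = T ↔ F = F
Thus Statement 3 is false.

True statements: 1 (Statement 2).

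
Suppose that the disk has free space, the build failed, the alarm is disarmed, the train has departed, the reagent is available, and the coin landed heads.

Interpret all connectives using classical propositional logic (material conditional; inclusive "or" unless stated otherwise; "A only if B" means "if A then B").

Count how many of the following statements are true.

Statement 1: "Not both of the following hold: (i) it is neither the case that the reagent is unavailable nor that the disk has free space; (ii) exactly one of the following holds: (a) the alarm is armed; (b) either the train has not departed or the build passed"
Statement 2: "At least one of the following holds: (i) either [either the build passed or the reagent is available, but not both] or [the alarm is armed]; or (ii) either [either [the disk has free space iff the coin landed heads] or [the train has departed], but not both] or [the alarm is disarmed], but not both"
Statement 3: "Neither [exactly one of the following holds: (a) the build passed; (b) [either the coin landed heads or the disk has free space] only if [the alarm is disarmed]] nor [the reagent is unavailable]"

2

Let U = "the reagent is available" (True), P = "the disk is full" (False), R = "the alarm is armed" (False), S = "the train has departed" (True), Q = "the build passed" (False), V = "the coin landed heads" (True).

Statement 1: Parsed as (not U nor not P) nand (R xor (not S or Q))

not U = not True = False
not P = not False = True
not U nor not P = False nor True = False
not S = not True = False
not S or Q = False or False = False
R xor (not S or Q) = False xor False = False
(not U nor not P) nand (R xor (not S or Q)) = False nand False = True
Hence Statement 1 is true.

Statement 2: Parsed as ((Q xor U) or R) or (((not P iff V) xor S) xor not R)

Q xor U = False xor True = True
(Q xor U) or R = True or False = True
not P = not False = True
not P iff V = True iff True = True
(not P iff V) xor S = True xor True = False
not R = not False = True
((not P iff V) xor S) xor not R = False xor True = True
((Q xor U) or R) or (((not P iff V) xor S) xor not R) = True or True = True
Hence Statement 2 is true.

Statement 3: Formalization: (Q xor ((V or not P) -> not R)) nor not U

not P = not False = True
V or not P = True or True = True
not R = not False = True
(V or not P) -> not R = True -> True = True
Q xor ((V or not P) -> not R) = False xor True = True
not U = not True = False
(Q xor ((V or not P) -> not R)) nor not U = True nor False = False
Thus Statement 3 is false.

True statements: 2.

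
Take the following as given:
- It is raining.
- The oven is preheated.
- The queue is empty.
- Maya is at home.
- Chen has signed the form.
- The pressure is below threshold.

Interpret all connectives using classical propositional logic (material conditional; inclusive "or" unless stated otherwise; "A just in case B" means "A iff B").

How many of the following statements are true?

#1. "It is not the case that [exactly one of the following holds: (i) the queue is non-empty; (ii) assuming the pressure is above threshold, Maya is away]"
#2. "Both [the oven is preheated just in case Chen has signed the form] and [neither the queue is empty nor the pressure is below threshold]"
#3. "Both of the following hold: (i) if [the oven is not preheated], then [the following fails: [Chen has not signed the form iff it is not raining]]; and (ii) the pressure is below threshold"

1

Let G = "the queue is empty" (True), Q = "the pressure is above threshold" (False), M = "Maya is at home" (True), P = "the oven is preheated" (True), S = "Chen has signed the form" (True), K = "it is raining" (True).

#1: In symbols: not (not G xor (Q -> not M))

not G = not True = False
not M = not True = False
Q -> not M = False -> False = True
not G xor (Q -> not M) = False xor True = True
not (not G xor (Q -> not M)) = not True = False
Thus #1 is false.

#2: In symbols: (P iff S) and (G nor not Q)

P iff S = True iff True = True
not Q = not False = True
G nor not Q = True nor True = False
(P iff S) and (G nor not Q) = True and False = False
Thus #2 is false.

#3: Formalization: (not P -> not (not S iff not K)) and not Q

not P = not True = False
not S = not True = False
not K = not True = False
not S iff not K = False iff False = True
not (not S iff not K) = not True = False
not P -> not (not S iff not K) = False -> False = True
not Q = not False = True
(not P -> not (not S iff not K)) and not Q = True and True = True
Hence #3 is true.

Count: 1.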